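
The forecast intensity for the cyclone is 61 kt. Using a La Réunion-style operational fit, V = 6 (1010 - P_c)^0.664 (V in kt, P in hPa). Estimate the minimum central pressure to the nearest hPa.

ΔP = (V / 6)^(1/0.664) = (61/6)^1.506.
61/6 = 10.167; 10.167^1.506 ≈ 32.87 hPa.
P_c = 1010 − 32.87 = 977.13 ≈ 977 hPa.

977 hPa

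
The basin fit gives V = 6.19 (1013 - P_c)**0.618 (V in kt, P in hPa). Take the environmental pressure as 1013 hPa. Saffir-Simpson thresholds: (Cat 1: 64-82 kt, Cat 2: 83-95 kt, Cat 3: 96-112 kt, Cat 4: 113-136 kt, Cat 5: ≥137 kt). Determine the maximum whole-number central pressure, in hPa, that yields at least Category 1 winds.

969 hPa

Category 1 begins at V = 64 kt.
Required ΔP = (64/6.19)^(1/0.618) = 10.339^1.618 ≈ 43.81 hPa.
P_c ≤ 1013 − 43.81 = 969.19, so the highest integer P_c is 969 hPa.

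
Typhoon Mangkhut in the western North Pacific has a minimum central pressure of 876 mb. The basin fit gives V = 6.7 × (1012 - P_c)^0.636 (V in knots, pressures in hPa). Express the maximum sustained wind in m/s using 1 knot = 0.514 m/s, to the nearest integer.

78 m/s

ΔP = 1012 − 876 = 136 mb.
V ≈ 6.7 × 136^0.636 = 6.7 × 22.747 ≈ 152.407 kt.
152.407 × 0.514 ≈ 78.34 m/s → 78 m/s.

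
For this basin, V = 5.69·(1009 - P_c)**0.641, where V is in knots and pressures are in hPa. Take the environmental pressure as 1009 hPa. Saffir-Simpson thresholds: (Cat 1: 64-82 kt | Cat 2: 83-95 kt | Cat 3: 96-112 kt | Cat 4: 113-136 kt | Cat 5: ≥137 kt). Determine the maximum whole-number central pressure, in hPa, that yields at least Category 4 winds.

Category 4 begins at V = 113 kt.
Required ΔP = (113/5.69)^(1/0.641) = 19.859^1.560 ≈ 105.90 hPa.
P_c ≤ 1009 − 105.90 = 903.10, so the highest integer P_c is 903 hPa.

903 hPa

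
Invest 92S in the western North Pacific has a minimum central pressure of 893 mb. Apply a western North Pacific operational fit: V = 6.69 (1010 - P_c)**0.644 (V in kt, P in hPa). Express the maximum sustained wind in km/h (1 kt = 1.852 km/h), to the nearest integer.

266 km/h

ΔP = 1010 − 893 = 117 mb.
V ≈ 6.69 × 117^0.644 = 6.69 × 21.474 ≈ 143.661 kt.
143.661 × 1.852 ≈ 266.06 km/h → 266 km/h.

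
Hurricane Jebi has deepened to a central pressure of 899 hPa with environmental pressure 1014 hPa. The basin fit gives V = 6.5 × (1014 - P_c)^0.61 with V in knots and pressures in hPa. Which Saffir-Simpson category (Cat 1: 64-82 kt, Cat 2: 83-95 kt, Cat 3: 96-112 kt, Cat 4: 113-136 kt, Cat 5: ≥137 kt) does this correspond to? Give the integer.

ΔP = 1014 − 899 = 115 hPa.
V ≈ 6.5 × 115^0.61 = 6.5 × 18.07 ≈ 117 kt.
117 kt falls in the Category 4 band.

4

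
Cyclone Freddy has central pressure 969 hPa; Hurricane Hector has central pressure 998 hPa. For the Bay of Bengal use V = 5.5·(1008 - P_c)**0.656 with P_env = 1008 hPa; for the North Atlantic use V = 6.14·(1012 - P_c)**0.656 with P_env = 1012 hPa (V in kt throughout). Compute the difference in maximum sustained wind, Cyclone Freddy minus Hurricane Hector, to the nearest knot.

Cyclone Freddy: ΔP = 39; V ≈ 5.5 × 39^0.656 ≈ 60.83 kt.
Hurricane Hector: ΔP = 14; V ≈ 6.14 × 14^0.656 ≈ 34.68 kt.
Difference ≈ 60.83 − 34.68 = 26.15 → 26 kt.

26 kt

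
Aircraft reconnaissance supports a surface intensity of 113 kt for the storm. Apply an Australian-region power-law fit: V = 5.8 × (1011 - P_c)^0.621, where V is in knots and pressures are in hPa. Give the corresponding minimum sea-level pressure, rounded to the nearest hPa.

ΔP = (V / 5.8)^(1/0.621) = (113/5.8)^1.610.
113/5.8 = 19.483; 19.483^1.610 ≈ 119.33 hPa.
P_c = 1011 − 119.33 = 891.67 ≈ 892 hPa.

892 hPa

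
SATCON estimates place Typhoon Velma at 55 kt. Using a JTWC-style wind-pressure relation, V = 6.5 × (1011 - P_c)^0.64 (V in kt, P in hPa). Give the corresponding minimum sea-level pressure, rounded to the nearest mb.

983 mb

ΔP = (V / 6.5)^(1/0.64) = (55/6.5)^1.562.
55/6.5 = 8.462; 8.462^1.562 ≈ 28.13 mb.
P_c = 1011 − 28.13 = 982.87 ≈ 983 mb.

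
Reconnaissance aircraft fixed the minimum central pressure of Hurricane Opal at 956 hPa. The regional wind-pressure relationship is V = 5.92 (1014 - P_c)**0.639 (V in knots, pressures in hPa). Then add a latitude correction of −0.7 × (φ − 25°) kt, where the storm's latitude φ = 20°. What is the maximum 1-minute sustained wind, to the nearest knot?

ΔP = 1014 − 956 = 58 hPa.
58^0.639 ≈ 13.392.
V ≈ 5.92 × 13.392 ≈ 79.3 kt.
Latitude correction: −0.7 × (20 − 25) = 3.5 kt.
Corrected V ≈ 82.8 kt → 83 kt.

83 kt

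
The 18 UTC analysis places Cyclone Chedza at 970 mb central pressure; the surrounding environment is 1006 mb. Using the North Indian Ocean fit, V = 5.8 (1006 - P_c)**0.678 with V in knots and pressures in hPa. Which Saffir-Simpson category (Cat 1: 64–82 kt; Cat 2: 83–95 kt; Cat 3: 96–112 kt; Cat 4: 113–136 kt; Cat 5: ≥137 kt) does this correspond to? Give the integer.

1

ΔP = 1006 − 970 = 36 mb.
V ≈ 5.8 × 36^0.678 = 5.8 × 11.35 ≈ 66 kt.
66 kt falls in the Category 1 band.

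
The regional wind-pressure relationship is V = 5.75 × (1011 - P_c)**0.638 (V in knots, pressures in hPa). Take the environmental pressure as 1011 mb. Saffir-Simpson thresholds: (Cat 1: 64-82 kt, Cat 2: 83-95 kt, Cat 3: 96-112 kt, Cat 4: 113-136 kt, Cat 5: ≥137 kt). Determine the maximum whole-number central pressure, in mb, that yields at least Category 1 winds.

967 mb

Category 1 begins at V = 64 kt.
Required ΔP = (64/5.75)^(1/0.638) = 11.130^1.567 ≈ 43.68 mb.
P_c ≤ 1011 − 43.68 = 967.32, so the highest integer P_c is 967 mb.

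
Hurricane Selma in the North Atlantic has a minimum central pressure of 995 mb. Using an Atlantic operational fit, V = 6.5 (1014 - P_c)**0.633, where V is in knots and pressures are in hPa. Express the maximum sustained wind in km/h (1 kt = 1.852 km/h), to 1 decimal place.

77.6 km/h

ΔP = 1014 − 995 = 19 mb.
V ≈ 6.5 × 19^0.633 = 6.5 × 6.448 ≈ 41.915 kt.
41.915 × 1.852 ≈ 77.63 km/h → 77.6 km/h.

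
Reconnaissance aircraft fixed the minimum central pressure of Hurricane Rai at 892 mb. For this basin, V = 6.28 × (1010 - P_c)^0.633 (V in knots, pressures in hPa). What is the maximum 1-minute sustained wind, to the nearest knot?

ΔP = 1010 − 892 = 118 mb.
118^0.633 ≈ 20.488.
V ≈ 6.28 × 20.488 ≈ 128.7 kt.

129 kt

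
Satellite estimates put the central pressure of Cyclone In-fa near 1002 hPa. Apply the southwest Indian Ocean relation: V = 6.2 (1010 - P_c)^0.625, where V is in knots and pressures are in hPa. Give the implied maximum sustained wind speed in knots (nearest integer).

23 kt

ΔP = 1010 − 1002 = 8 hPa.
8^0.625 ≈ 3.668.
V ≈ 6.2 × 3.668 ≈ 22.7 kt.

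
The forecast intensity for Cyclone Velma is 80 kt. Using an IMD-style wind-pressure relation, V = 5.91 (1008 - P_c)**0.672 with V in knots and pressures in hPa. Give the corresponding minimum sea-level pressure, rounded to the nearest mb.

ΔP = (V / 5.91)^(1/0.672) = (80/5.91)^1.488.
80/5.91 = 13.536; 13.536^1.488 ≈ 48.28 mb.
P_c = 1008 − 48.28 = 959.72 ≈ 960 mb.

960 mb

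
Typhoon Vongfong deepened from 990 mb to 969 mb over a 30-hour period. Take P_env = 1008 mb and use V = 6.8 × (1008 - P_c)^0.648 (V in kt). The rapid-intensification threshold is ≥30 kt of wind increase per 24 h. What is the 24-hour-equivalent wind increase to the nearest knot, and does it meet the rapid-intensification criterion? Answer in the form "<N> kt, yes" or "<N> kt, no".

V₁: ΔP = 18, V ≈ 6.8 × 18^0.648 ≈ 44.25 kt.
V₂: ΔP = 39, V ≈ 6.8 × 39^0.648 ≈ 73.03 kt.
ΔV over 30 h = 28.78 kt → 24 h equivalent = 28.78 × 24/30 ≈ 23.02 kt.
23 kt < 30 kt ⇒ not rapid intensification.

23 kt, no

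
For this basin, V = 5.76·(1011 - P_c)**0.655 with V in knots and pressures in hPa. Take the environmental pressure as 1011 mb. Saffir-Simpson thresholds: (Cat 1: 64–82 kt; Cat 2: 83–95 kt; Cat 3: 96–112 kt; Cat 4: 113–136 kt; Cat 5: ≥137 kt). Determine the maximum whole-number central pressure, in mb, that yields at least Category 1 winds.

Category 1 begins at V = 64 kt.
Required ΔP = (64/5.76)^(1/0.655) = 11.111^1.527 ≈ 39.50 mb.
P_c ≤ 1011 − 39.50 = 971.50, so the highest integer P_c is 971 mb.

971 mb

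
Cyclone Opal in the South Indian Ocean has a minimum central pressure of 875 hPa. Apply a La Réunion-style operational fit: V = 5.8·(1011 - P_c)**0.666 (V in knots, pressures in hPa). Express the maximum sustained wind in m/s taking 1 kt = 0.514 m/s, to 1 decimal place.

78.6 m/s

ΔP = 1011 − 875 = 136 hPa.
V ≈ 5.8 × 136^0.666 = 5.8 × 26.359 ≈ 152.885 kt.
152.885 × 0.514 ≈ 78.58 m/s → 78.6 m/s.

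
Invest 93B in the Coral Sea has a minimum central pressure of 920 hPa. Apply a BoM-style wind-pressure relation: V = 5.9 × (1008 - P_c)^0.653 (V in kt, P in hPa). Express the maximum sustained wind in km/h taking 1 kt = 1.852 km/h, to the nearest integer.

ΔP = 1008 − 920 = 88 hPa.
V ≈ 5.9 × 88^0.653 = 5.9 × 18.610 ≈ 109.799 kt.
109.799 × 1.852 ≈ 203.35 km/h → 203 km/h.

203 km/h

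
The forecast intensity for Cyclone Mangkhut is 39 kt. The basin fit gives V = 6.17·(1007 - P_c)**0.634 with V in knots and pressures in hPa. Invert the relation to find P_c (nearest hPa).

989 hPa

ΔP = (V / 6.17)^(1/0.634) = (39/6.17)^1.577.
39/6.17 = 6.321; 6.321^1.577 ≈ 18.33 hPa.
P_c = 1007 − 18.33 = 988.67 ≈ 989 hPa.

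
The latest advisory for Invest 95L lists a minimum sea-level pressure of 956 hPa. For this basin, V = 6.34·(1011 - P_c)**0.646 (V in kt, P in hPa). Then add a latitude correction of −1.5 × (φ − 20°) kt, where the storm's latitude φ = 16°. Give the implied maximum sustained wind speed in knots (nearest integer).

90 kt

ΔP = 1011 − 956 = 55 hPa.
55^0.646 ≈ 13.313.
V ≈ 6.34 × 13.313 ≈ 84.4 kt.
Latitude correction: −1.5 × (16 − 20) = 6 kt.
Corrected V ≈ 90.4 kt → 90 kt.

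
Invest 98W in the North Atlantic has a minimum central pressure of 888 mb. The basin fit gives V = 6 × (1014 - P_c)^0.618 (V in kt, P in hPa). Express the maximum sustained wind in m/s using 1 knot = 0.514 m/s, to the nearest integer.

ΔP = 1014 − 888 = 126 mb.
V ≈ 6 × 126^0.618 = 6 × 19.862 ≈ 119.174 kt.
119.174 × 0.514 ≈ 61.26 m/s → 61 m/s.

61 m/s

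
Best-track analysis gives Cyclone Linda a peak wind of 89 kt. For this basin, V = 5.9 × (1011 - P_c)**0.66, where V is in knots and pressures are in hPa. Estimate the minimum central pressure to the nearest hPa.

950 hPa

ΔP = (V / 5.9)^(1/0.66) = (89/5.9)^1.515.
89/5.9 = 15.085; 15.085^1.515 ≈ 61.05 hPa.
P_c = 1011 − 61.05 = 949.95 ≈ 950 hPa.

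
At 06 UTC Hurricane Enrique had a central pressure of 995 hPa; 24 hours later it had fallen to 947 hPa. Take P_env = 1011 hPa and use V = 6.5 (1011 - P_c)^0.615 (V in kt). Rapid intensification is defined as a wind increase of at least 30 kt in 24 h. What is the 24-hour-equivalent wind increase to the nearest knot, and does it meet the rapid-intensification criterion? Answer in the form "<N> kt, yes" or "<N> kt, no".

48 kt, yes

V₁: ΔP = 16, V ≈ 6.5 × 16^0.615 ≈ 35.76 kt.
V₂: ΔP = 64, V ≈ 6.5 × 64^0.615 ≈ 83.89 kt.
ΔV over 24 h = 48.13 kt → 24 h equivalent = 48.13 × 24/24 ≈ 48.13 kt.
48 kt ≥ 30 kt ⇒ rapid intensification.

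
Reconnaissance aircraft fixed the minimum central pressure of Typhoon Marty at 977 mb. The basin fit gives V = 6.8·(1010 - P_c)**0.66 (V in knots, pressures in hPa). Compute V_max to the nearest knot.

68 kt

ΔP = 1010 − 977 = 33 mb.
33^0.66 ≈ 10.051.
V ≈ 6.8 × 10.051 ≈ 68.3 kt.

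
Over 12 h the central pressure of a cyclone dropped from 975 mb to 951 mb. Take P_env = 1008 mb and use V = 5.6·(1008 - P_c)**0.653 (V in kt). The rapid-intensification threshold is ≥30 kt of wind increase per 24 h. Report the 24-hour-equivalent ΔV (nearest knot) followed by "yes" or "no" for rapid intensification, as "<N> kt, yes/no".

V₁: ΔP = 33, V ≈ 5.6 × 33^0.653 ≈ 54.93 kt.
V₂: ΔP = 57, V ≈ 5.6 × 57^0.653 ≈ 78.48 kt.
ΔV over 12 h = 23.55 kt → 24 h equivalent = 23.55 × 24/12 ≈ 47.10 kt.
47 kt ≥ 30 kt ⇒ rapid intensification.

47 kt, yes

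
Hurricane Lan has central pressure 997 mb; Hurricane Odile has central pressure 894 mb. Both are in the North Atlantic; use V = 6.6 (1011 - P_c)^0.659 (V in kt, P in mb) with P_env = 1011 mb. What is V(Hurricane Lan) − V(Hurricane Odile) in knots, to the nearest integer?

-115 kt

Hurricane Lan: ΔP = 14; V ≈ 6.6 × 14^0.659 ≈ 37.57 kt.
Hurricane Odile: ΔP = 117; V ≈ 6.6 × 117^0.659 ≈ 152.22 kt.
Difference ≈ 37.57 − 152.22 = -114.65 → -115 kt.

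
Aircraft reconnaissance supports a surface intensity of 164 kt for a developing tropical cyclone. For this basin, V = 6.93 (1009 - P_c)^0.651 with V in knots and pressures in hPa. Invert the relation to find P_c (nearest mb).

880 mb

ΔP = (V / 6.93)^(1/0.651) = (164/6.93)^1.536.
164/6.93 = 23.665; 23.665^1.536 ≈ 129.05 mb.
P_c = 1009 − 129.05 = 879.95 ≈ 880 mb.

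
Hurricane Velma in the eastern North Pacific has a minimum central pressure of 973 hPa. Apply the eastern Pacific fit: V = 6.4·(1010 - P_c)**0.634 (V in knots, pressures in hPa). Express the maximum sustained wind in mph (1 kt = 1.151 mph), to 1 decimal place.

72.7 mph

ΔP = 1010 − 973 = 37 hPa.
V ≈ 6.4 × 37^0.634 = 6.4 × 9.868 ≈ 63.157 kt.
63.157 × 1.151 ≈ 72.69 mph → 72.7 mph.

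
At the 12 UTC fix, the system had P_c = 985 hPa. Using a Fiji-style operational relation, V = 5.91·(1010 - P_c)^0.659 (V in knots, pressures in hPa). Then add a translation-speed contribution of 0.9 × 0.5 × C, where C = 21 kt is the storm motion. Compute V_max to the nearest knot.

ΔP = 1010 − 985 = 25 hPa.
25^0.659 ≈ 8.341.
V ≈ 5.91 × 8.341 ≈ 49.3 kt.
Translation term: 0.9 × 0.5 × 21 = 9.45 kt.
Corrected V ≈ 58.75 kt → 59 kt.

59 kt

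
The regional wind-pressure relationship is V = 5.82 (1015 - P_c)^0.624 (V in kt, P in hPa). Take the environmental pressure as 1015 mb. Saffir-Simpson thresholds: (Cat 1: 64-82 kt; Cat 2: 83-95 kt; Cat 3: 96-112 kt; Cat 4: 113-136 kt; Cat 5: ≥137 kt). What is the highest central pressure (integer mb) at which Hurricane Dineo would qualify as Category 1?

Category 1 begins at V = 64 kt.
Required ΔP = (64/5.82)^(1/0.624) = 10.997^1.603 ≈ 46.63 mb.
P_c ≤ 1015 − 46.63 = 968.37, so the highest integer P_c is 968 mb.

968 mb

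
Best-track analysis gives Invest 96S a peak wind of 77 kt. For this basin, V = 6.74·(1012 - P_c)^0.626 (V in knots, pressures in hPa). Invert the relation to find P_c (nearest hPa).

ΔP = (V / 6.74)^(1/0.626) = (77/6.74)^1.597.
77/6.74 = 11.424; 11.424^1.597 ≈ 48.96 hPa.
P_c = 1012 − 48.96 = 963.04 ≈ 963 hPa.

963 hPa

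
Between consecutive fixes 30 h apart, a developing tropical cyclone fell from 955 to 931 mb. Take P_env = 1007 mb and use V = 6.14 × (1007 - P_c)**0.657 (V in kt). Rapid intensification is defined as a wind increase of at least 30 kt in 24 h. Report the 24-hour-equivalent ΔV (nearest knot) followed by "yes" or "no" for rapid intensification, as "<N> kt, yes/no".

V₁: ΔP = 52, V ≈ 6.14 × 52^0.657 ≈ 82.33 kt.
V₂: ΔP = 76, V ≈ 6.14 × 76^0.657 ≈ 105.65 kt.
ΔV over 30 h = 23.32 kt → 24 h equivalent = 23.32 × 24/30 ≈ 18.66 kt.
19 kt < 30 kt ⇒ not rapid intensification.

19 kt, no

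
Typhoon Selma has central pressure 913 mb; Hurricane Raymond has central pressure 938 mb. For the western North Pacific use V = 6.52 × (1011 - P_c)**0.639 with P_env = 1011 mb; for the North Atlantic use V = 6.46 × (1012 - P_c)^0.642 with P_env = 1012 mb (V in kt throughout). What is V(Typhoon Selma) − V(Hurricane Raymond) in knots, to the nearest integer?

Typhoon Selma: ΔP = 98; V ≈ 6.52 × 98^0.639 ≈ 122.08 kt.
Hurricane Raymond: ΔP = 74; V ≈ 6.46 × 74^0.642 ≈ 102.40 kt.
Difference ≈ 122.08 − 102.40 = 19.68 → 20 kt.

20 kt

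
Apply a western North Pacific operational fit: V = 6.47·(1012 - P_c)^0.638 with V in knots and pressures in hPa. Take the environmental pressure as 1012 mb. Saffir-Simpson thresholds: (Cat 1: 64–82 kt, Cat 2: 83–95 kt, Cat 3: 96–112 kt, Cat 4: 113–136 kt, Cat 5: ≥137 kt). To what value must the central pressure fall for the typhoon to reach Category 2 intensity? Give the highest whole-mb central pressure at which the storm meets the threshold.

957 mb

Category 2 begins at V = 83 kt.
Required ΔP = (83/6.47)^(1/0.638) = 12.828^1.567 ≈ 54.57 mb.
P_c ≤ 1012 − 54.57 = 957.43, so the highest integer P_c is 957 mb.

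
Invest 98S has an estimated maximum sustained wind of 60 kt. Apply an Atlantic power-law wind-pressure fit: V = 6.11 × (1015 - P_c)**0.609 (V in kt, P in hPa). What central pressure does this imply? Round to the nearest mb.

ΔP = (V / 6.11)^(1/0.609) = (60/6.11)^1.642.
60/6.11 = 9.820; 9.820^1.642 ≈ 42.57 mb.
P_c = 1015 − 42.57 = 972.43 ≈ 972 mb.

972 mb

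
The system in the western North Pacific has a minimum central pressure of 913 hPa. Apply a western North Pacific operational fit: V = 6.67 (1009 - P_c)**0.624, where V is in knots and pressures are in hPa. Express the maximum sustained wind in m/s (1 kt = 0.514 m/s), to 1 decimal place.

ΔP = 1009 − 913 = 96 hPa.
V ≈ 6.67 × 96^0.624 = 6.67 × 17.256 ≈ 115.097 kt.
115.097 × 0.514 ≈ 59.16 m/s → 59.2 m/s.

59.2 m/s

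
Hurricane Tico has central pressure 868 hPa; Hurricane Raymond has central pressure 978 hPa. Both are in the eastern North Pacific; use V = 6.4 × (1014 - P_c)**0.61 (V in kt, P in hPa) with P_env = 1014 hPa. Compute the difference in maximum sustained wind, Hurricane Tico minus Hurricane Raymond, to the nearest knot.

77 kt

Hurricane Tico: ΔP = 146; V ≈ 6.4 × 146^0.61 ≈ 133.79 kt.
Hurricane Raymond: ΔP = 36; V ≈ 6.4 × 36^0.61 ≈ 56.95 kt.
Difference ≈ 133.79 − 56.95 = 76.84 → 77 kt.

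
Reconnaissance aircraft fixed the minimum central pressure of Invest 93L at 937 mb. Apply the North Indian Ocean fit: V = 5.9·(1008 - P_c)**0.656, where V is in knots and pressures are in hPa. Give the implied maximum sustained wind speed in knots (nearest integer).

97 kt

ΔP = 1008 − 937 = 71 mb.
71^0.656 ≈ 16.384.
V ≈ 5.9 × 16.384 ≈ 96.7 kt.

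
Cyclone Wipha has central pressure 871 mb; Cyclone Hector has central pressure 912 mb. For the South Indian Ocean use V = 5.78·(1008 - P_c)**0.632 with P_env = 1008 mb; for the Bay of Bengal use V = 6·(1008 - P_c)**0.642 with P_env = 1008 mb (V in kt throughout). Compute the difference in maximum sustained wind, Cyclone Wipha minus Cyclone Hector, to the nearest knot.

Cyclone Wipha: ΔP = 137; V ≈ 5.78 × 137^0.632 ≈ 129.52 kt.
Cyclone Hector: ΔP = 96; V ≈ 6 × 96^0.642 ≈ 112.40 kt.
Difference ≈ 129.52 − 112.40 = 17.12 → 17 kt.

17 kt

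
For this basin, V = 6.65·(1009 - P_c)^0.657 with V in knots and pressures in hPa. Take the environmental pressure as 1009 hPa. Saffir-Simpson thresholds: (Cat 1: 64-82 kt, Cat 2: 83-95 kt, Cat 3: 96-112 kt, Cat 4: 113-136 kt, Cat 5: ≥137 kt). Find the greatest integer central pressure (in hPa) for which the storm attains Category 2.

962 hPa

Category 2 begins at V = 83 kt.
Required ΔP = (83/6.65)^(1/0.657) = 12.481^1.522 ≈ 46.62 hPa.
P_c ≤ 1009 − 46.62 = 962.38, so the highest integer P_c is 962 hPa.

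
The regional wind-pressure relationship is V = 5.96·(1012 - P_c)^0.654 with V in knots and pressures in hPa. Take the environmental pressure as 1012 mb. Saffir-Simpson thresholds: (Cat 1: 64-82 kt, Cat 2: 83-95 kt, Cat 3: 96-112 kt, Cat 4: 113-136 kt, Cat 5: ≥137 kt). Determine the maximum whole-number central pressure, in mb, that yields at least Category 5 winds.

Category 5 begins at V = 137 kt.
Required ΔP = (137/5.96)^(1/0.654) = 22.987^1.529 ≈ 120.72 mb.
P_c ≤ 1012 − 120.72 = 891.28, so the highest integer P_c is 891 mb.

891 mb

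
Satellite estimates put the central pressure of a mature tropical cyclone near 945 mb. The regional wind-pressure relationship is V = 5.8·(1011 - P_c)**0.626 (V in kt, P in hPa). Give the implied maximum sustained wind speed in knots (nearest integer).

80 kt

ΔP = 1011 − 945 = 66 mb.
66^0.626 ≈ 13.773.
V ≈ 5.8 × 13.773 ≈ 79.9 kt.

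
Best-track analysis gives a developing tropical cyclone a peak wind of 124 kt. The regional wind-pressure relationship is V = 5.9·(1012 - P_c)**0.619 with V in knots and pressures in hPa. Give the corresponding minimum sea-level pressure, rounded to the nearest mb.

ΔP = (V / 5.9)^(1/0.619) = (124/5.9)^1.616.
124/5.9 = 21.017; 21.017^1.616 ≈ 136.97 mb.
P_c = 1012 − 136.97 = 875.03 ≈ 875 mb.

875 mb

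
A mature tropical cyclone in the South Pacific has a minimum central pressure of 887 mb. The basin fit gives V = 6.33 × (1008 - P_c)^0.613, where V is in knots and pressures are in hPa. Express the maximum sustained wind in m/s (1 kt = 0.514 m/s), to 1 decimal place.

61.5 m/s

ΔP = 1008 − 887 = 121 mb.
V ≈ 6.33 × 121^0.613 = 6.33 × 18.912 ≈ 119.716 kt.
119.716 × 0.514 ≈ 61.53 m/s → 61.5 m/s.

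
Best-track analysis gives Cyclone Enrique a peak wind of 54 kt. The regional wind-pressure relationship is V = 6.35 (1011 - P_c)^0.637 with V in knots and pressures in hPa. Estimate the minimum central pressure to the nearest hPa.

982 hPa

ΔP = (V / 6.35)^(1/0.637) = (54/6.35)^1.570.
54/6.35 = 8.504; 8.504^1.570 ≈ 28.80 hPa.
P_c = 1011 − 28.80 = 982.20 ≈ 982 hPa.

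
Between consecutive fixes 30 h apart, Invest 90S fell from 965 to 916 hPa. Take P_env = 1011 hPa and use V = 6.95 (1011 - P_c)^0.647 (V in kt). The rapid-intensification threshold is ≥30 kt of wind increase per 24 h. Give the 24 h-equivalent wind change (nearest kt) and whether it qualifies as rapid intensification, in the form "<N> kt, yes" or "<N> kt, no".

40 kt, yes

V₁: ΔP = 46, V ≈ 6.95 × 46^0.647 ≈ 82.75 kt.
V₂: ΔP = 95, V ≈ 6.95 × 95^0.647 ≈ 132.30 kt.
ΔV over 30 h = 49.55 kt → 24 h equivalent = 49.55 × 24/30 ≈ 39.64 kt.
40 kt ≥ 30 kt ⇒ rapid intensification.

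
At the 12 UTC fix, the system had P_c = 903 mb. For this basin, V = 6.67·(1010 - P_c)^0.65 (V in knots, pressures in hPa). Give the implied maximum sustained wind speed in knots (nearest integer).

ΔP = 1010 − 903 = 107 mb.
107^0.65 ≈ 20.850.
V ≈ 6.67 × 20.850 ≈ 139.1 kt.

139 kt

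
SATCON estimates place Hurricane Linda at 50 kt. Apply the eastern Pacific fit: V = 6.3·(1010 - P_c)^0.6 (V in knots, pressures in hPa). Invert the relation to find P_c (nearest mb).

978 mb

ΔP = (V / 6.3)^(1/0.6) = (50/6.3)^1.667.
50/6.3 = 7.937; 7.937^1.667 ≈ 31.58 mb.
P_c = 1010 − 31.58 = 978.42 ≈ 978 mb.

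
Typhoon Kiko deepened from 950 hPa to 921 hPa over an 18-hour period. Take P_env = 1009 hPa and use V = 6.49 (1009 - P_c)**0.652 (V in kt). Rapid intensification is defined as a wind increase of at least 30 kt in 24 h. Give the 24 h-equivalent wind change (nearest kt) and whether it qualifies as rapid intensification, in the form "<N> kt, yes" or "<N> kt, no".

V₁: ΔP = 59, V ≈ 6.49 × 59^0.652 ≈ 92.65 kt.
V₂: ΔP = 88, V ≈ 6.49 × 88^0.652 ≈ 120.24 kt.
ΔV over 18 h = 27.59 kt → 24 h equivalent = 27.59 × 24/18 ≈ 36.79 kt.
37 kt ≥ 30 kt ⇒ rapid intensification.

37 kt, yes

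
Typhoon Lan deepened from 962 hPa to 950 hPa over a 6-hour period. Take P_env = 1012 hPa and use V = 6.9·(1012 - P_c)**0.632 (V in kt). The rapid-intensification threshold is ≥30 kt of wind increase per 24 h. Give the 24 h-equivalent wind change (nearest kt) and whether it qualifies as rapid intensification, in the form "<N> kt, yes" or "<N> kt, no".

V₁: ΔP = 50, V ≈ 6.9 × 50^0.632 ≈ 81.77 kt.
V₂: ΔP = 62, V ≈ 6.9 × 62^0.632 ≈ 93.68 kt.
ΔV over 6 h = 11.91 kt → 24 h equivalent = 11.91 × 24/6 ≈ 47.64 kt.
48 kt ≥ 30 kt ⇒ rapid intensification.

48 kt, yes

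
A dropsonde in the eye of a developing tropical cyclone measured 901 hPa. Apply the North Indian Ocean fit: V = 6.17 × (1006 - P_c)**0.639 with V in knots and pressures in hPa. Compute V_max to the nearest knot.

121 kt

ΔP = 1006 − 901 = 105 hPa.
105^0.639 ≈ 19.568.
V ≈ 6.17 × 19.568 ≈ 120.7 kt.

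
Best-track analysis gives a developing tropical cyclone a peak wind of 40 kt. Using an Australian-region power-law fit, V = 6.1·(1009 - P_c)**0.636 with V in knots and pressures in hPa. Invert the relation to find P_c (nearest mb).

ΔP = (V / 6.1)^(1/0.636) = (40/6.1)^1.572.
40/6.1 = 6.557; 6.557^1.572 ≈ 19.24 mb.
P_c = 1009 − 19.24 = 989.76 ≈ 990 mb.

990 mb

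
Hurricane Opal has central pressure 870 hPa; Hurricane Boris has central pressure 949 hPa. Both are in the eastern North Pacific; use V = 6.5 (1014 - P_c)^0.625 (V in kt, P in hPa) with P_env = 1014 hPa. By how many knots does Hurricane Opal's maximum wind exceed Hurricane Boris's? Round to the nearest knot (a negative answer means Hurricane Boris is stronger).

57 kt

Hurricane Opal: ΔP = 144; V ≈ 6.5 × 144^0.625 ≈ 145.17 kt.
Hurricane Boris: ΔP = 65; V ≈ 6.5 × 65^0.625 ≈ 88.30 kt.
Difference ≈ 145.17 − 88.30 = 56.87 → 57 kt.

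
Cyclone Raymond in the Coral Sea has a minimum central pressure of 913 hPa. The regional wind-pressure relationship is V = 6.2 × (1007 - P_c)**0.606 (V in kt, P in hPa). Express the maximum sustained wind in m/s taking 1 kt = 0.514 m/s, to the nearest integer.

50 m/s

ΔP = 1007 − 913 = 94 hPa.
V ≈ 6.2 × 94^0.606 = 6.2 × 15.693 ≈ 97.299 kt.
97.299 × 0.514 ≈ 50.01 m/s → 50 m/s.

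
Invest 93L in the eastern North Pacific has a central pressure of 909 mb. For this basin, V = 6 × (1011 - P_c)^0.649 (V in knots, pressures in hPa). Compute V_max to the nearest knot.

121 kt

ΔP = 1011 − 909 = 102 mb.
102^0.649 ≈ 20.118.
V ≈ 6 × 20.118 ≈ 120.7 kt.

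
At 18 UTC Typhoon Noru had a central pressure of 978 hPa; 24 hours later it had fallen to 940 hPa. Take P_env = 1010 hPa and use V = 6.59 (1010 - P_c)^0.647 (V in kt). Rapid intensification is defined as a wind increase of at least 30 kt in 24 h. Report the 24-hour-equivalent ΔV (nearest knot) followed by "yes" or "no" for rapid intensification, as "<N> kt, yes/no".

V₁: ΔP = 32, V ≈ 6.59 × 32^0.647 ≈ 62.05 kt.
V₂: ΔP = 70, V ≈ 6.59 × 70^0.647 ≈ 102.96 kt.
ΔV over 24 h = 40.91 kt → 24 h equivalent = 40.91 × 24/24 ≈ 40.91 kt.
41 kt ≥ 30 kt ⇒ rapid intensification.

41 kt, yes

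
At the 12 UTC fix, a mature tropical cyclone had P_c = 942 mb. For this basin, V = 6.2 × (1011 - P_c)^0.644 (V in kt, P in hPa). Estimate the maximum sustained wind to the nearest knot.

ΔP = 1011 − 942 = 69 mb.
69^0.644 ≈ 15.283.
V ≈ 6.2 × 15.283 ≈ 94.8 kt.

95 kt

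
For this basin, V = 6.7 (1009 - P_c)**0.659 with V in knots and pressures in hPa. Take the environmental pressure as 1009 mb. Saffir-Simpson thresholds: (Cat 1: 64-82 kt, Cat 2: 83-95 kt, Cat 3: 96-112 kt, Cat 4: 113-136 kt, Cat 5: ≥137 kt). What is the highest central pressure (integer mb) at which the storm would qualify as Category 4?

Category 4 begins at V = 113 kt.
Required ΔP = (113/6.7)^(1/0.659) = 16.866^1.517 ≈ 72.76 mb.
P_c ≤ 1009 − 72.76 = 936.24, so the highest integer P_c is 936 mb.

936 mb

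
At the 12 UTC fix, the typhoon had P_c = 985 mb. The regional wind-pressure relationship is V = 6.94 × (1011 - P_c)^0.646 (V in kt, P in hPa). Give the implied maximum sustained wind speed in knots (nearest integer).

ΔP = 1011 − 985 = 26 mb.
26^0.646 ≈ 8.205.
V ≈ 6.94 × 8.205 ≈ 56.9 kt.

57 kt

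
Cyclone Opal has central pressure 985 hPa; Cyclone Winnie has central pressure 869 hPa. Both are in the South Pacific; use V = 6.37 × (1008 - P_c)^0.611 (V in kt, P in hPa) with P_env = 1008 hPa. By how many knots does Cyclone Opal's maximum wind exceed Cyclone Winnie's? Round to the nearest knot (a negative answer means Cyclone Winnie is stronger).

-87 kt

Cyclone Opal: ΔP = 23; V ≈ 6.37 × 23^0.611 ≈ 43.27 kt.
Cyclone Winnie: ΔP = 139; V ≈ 6.37 × 139^0.611 ≈ 129.87 kt.
Difference ≈ 43.27 − 129.87 = -86.60 → -87 kt.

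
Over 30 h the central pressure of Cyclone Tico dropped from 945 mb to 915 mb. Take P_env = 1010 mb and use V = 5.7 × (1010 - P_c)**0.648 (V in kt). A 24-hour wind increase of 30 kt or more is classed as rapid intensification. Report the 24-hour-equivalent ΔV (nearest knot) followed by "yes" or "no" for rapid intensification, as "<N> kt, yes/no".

19 kt, no

V₁: ΔP = 65, V ≈ 5.7 × 65^0.648 ≈ 85.24 kt.
V₂: ΔP = 95, V ≈ 5.7 × 95^0.648 ≈ 109.00 kt.
ΔV over 30 h = 23.76 kt → 24 h equivalent = 23.76 × 24/30 ≈ 19.01 kt.
19 kt < 30 kt ⇒ not rapid intensification.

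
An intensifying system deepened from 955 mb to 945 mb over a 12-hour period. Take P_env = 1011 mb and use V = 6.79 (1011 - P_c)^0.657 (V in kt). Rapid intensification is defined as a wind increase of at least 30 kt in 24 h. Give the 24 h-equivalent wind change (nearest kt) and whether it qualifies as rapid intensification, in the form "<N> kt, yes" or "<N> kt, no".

22 kt, no

V₁: ΔP = 56, V ≈ 6.79 × 56^0.657 ≈ 95.59 kt.
V₂: ΔP = 66, V ≈ 6.79 × 66^0.657 ≈ 106.49 kt.
ΔV over 12 h = 10.90 kt → 24 h equivalent = 10.90 × 24/12 ≈ 21.80 kt.
22 kt < 30 kt ⇒ not rapid intensification.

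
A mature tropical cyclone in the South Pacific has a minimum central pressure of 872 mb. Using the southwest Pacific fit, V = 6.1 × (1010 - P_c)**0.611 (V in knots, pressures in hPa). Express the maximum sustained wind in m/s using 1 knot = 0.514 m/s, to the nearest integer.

64 m/s

ΔP = 1010 − 872 = 138 mb.
V ≈ 6.1 × 138^0.611 = 6.1 × 20.299 ≈ 123.821 kt.
123.821 × 0.514 ≈ 63.64 m/s → 64 m/s.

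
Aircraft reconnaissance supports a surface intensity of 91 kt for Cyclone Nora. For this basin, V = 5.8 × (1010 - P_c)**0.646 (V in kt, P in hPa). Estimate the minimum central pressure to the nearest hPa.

ΔP = (V / 5.8)^(1/0.646) = (91/5.8)^1.548.
91/5.8 = 15.690; 15.690^1.548 ≈ 70.92 hPa.
P_c = 1010 − 70.92 = 939.08 ≈ 939 hPa.

939 hPa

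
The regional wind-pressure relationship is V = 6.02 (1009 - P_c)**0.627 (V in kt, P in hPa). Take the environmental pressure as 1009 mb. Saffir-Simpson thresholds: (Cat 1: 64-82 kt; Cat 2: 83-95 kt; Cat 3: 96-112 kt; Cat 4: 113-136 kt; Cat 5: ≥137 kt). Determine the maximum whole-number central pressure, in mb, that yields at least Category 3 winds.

Category 3 begins at V = 96 kt.
Required ΔP = (96/6.02)^(1/0.627) = 15.947^1.595 ≈ 82.82 mb.
P_c ≤ 1009 − 82.82 = 926.18, so the highest integer P_c is 926 mb.

926 mb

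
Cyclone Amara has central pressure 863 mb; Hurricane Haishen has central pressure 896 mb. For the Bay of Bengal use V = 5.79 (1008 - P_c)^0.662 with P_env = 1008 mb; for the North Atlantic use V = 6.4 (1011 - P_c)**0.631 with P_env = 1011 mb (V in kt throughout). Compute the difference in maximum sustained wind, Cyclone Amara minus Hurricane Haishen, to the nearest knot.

Cyclone Amara: ΔP = 145; V ≈ 5.79 × 145^0.662 ≈ 156.14 kt.
Hurricane Haishen: ΔP = 115; V ≈ 6.4 × 115^0.631 ≈ 127.79 kt.
Difference ≈ 156.14 − 127.79 = 28.35 → 28 kt.

28 kt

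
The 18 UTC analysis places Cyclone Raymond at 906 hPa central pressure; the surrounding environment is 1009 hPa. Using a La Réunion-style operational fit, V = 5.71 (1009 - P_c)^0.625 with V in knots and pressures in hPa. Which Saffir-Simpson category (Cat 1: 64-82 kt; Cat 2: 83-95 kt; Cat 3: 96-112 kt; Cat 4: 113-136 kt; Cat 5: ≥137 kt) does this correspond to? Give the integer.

ΔP = 1009 − 906 = 103 hPa.
V ≈ 5.71 × 103^0.625 = 5.71 × 18.11 ≈ 103 kt.
103 kt falls in the Category 3 band.

3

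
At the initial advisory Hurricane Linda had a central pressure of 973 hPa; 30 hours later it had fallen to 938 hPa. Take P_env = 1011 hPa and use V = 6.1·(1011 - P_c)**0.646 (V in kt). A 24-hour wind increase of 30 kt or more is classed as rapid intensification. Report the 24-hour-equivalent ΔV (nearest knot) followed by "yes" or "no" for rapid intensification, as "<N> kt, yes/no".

27 kt, no

V₁: ΔP = 38, V ≈ 6.1 × 38^0.646 ≈ 63.95 kt.
V₂: ΔP = 73, V ≈ 6.1 × 73^0.646 ≈ 97.51 kt.
ΔV over 30 h = 33.56 kt → 24 h equivalent = 33.56 × 24/30 ≈ 26.85 kt.
27 kt < 30 kt ⇒ not rapid intensification.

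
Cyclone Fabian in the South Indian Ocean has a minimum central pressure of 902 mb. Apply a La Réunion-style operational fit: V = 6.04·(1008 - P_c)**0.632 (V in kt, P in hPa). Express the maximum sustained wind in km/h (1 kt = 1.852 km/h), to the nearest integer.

213 km/h

ΔP = 1008 − 902 = 106 mb.
V ≈ 6.04 × 106^0.632 = 6.04 × 19.054 ≈ 115.088 kt.
115.088 × 1.852 ≈ 213.14 km/h → 213 km/h.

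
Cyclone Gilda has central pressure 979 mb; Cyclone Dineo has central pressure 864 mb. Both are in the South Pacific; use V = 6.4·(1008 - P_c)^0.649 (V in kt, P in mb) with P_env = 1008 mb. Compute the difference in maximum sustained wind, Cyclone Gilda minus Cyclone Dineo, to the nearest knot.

Cyclone Gilda: ΔP = 29; V ≈ 6.4 × 29^0.649 ≈ 56.92 kt.
Cyclone Dineo: ΔP = 144; V ≈ 6.4 × 144^0.649 ≈ 161.05 kt.
Difference ≈ 56.92 − 161.05 = -104.13 → -104 kt.

-104 kt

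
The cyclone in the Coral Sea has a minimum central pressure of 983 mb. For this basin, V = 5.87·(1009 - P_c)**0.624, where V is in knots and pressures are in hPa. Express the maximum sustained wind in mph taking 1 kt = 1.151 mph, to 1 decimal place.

51.6 mph

ΔP = 1009 − 983 = 26 mb.
V ≈ 5.87 × 26^0.624 = 5.87 × 7.637 ≈ 44.831 kt.
44.831 × 1.151 ≈ 51.60 mph → 51.6 mph.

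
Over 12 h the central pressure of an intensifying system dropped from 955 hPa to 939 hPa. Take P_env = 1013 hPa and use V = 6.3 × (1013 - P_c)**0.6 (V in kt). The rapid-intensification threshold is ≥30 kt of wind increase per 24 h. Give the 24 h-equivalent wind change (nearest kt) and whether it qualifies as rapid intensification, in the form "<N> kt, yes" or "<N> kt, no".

V₁: ΔP = 58, V ≈ 6.3 × 58^0.6 ≈ 72.01 kt.
V₂: ΔP = 74, V ≈ 6.3 × 74^0.6 ≈ 83.35 kt.
ΔV over 12 h = 11.34 kt → 24 h equivalent = 11.34 × 24/12 ≈ 22.68 kt.
23 kt < 30 kt ⇒ not rapid intensification.

23 kt, no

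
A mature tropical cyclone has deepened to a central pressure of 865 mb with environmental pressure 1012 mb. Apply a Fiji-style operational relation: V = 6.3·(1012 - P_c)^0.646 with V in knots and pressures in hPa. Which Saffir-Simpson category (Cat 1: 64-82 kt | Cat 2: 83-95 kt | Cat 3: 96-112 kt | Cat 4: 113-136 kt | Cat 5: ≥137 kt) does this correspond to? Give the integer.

ΔP = 1012 − 865 = 147 mb.
V ≈ 6.3 × 147^0.646 = 6.3 × 25.12 ≈ 158 kt.
158 kt falls in the Category 5 band.

5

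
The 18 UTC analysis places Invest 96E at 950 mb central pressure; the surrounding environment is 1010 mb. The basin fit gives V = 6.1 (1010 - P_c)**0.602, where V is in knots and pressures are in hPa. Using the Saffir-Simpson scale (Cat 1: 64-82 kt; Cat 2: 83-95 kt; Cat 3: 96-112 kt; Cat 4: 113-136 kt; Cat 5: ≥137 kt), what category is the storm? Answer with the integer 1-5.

ΔP = 1010 − 950 = 60 mb.
V ≈ 6.1 × 60^0.602 = 6.1 × 11.76 ≈ 72 kt.
72 kt falls in the Category 1 band.

1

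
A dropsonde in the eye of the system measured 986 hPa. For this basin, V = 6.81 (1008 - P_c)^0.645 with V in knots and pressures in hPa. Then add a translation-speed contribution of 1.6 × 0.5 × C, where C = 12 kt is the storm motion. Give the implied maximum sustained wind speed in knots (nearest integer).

60 kt

ΔP = 1008 − 986 = 22 hPa.
22^0.645 ≈ 7.343.
V ≈ 6.81 × 7.343 ≈ 50.0 kt.
Translation term: 1.6 × 0.5 × 12 = 9.6 kt.
Corrected V ≈ 59.6 kt → 60 kt.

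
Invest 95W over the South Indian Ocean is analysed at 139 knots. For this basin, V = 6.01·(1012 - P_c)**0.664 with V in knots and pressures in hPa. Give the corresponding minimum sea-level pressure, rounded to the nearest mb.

899 mb

ΔP = (V / 6.01)^(1/0.664) = (139/6.01)^1.506.
139/6.01 = 23.128; 23.128^1.506 ≈ 113.35 mb.
P_c = 1012 − 113.35 = 898.65 ≈ 899 mb.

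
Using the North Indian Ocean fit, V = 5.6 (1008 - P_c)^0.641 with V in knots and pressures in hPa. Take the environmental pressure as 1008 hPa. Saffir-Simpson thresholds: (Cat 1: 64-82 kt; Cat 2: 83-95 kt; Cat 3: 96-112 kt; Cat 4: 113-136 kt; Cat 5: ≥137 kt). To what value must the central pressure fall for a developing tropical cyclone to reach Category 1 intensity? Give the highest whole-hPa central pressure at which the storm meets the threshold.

Category 1 begins at V = 64 kt.
Required ΔP = (64/5.6)^(1/0.641) = 11.429^1.560 ≈ 44.72 hPa.
P_c ≤ 1008 − 44.72 = 963.28, so the highest integer P_c is 963 hPa.

963 hPa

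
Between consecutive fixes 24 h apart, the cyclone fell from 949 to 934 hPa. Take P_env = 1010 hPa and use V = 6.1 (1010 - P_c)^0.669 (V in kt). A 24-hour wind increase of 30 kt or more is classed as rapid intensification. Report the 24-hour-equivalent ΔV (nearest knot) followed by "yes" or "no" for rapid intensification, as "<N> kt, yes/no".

V₁: ΔP = 61, V ≈ 6.1 × 61^0.669 ≈ 95.44 kt.
V₂: ΔP = 76, V ≈ 6.1 × 76^0.669 ≈ 110.56 kt.
ΔV over 24 h = 15.12 kt → 24 h equivalent = 15.12 × 24/24 ≈ 15.12 kt.
15 kt < 30 kt ⇒ not rapid intensification.

15 kt, no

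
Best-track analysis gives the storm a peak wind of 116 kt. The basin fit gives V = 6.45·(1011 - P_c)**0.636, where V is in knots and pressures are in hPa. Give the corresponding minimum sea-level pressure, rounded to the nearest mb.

917 mb

ΔP = (V / 6.45)^(1/0.636) = (116/6.45)^1.572.
116/6.45 = 17.984; 17.984^1.572 ≈ 94.00 mb.
P_c = 1011 − 94.00 = 917.00 ≈ 917 mb.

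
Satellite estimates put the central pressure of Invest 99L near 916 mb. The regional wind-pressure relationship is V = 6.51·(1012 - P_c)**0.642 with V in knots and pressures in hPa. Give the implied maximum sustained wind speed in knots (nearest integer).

122 kt

ΔP = 1012 − 916 = 96 mb.
96^0.642 ≈ 18.733.
V ≈ 6.51 × 18.733 ≈ 122.0 kt.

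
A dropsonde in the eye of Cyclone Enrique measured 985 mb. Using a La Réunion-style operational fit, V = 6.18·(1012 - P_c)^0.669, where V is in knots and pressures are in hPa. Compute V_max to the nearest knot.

ΔP = 1012 − 985 = 27 mb.
27^0.669 ≈ 9.069.
V ≈ 6.18 × 9.069 ≈ 56.0 kt.

56 kt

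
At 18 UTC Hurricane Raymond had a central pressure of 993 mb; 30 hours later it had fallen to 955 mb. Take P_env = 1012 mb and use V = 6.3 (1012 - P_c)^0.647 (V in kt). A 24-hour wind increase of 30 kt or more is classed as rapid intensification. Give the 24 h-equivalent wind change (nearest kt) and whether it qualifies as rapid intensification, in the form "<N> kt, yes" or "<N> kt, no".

35 kt, yes

V₁: ΔP = 19, V ≈ 6.3 × 19^0.647 ≈ 42.33 kt.
V₂: ΔP = 57, V ≈ 6.3 × 57^0.647 ≈ 86.18 kt.
ΔV over 30 h = 43.85 kt → 24 h equivalent = 43.85 × 24/30 ≈ 35.08 kt.
35 kt ≥ 30 kt ⇒ rapid intensification.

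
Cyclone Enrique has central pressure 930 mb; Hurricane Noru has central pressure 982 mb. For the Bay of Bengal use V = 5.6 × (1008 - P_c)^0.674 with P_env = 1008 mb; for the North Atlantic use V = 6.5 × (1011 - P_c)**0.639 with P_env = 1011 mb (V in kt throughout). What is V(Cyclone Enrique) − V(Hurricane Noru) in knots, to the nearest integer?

Cyclone Enrique: ΔP = 78; V ≈ 5.6 × 78^0.674 ≈ 105.55 kt.
Hurricane Noru: ΔP = 29; V ≈ 6.5 × 29^0.639 ≈ 55.90 kt.
Difference ≈ 105.55 − 55.90 = 49.65 → 50 kt.

50 kt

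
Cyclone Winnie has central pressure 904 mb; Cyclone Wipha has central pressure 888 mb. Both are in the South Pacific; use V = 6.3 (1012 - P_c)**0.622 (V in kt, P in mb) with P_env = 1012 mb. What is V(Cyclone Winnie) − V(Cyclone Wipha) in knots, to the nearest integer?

-10 kt

Cyclone Winnie: ΔP = 108; V ≈ 6.3 × 108^0.622 ≈ 115.91 kt.
Cyclone Wipha: ΔP = 124; V ≈ 6.3 × 124^0.622 ≈ 126.31 kt.
Difference ≈ 115.91 − 126.31 = -10.40 → -10 kt.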